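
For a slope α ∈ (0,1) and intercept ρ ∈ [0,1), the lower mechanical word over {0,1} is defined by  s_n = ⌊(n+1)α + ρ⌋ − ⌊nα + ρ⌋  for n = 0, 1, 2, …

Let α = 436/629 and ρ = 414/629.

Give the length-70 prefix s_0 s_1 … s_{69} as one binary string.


n=0: ⌊(1·436+414)/629⌋ − ⌊(0·436+414)/629⌋ = ⌊850/629⌋ − ⌊414/629⌋ = 1 − 0 = 1
n=1: ⌊(2·436+414)/629⌋ − ⌊(1·436+414)/629⌋ = ⌊1286/629⌋ − ⌊850/629⌋ = 2 − 1 = 1
n=2: ⌊(3·436+414)/629⌋ − ⌊(2·436+414)/629⌋ = ⌊1722/629⌋ − ⌊1286/629⌋ = 2 − 2 = 0
n=3: ⌊(4·436+414)/629⌋ − ⌊(3·436+414)/629⌋ = ⌊2158/629⌋ − ⌊1722/629⌋ = 3 − 2 = 1
n=4: ⌊(5·436+414)/629⌋ − ⌊(4·436+414)/629⌋ = ⌊2594/629⌋ − ⌊2158/629⌋ = 4 − 3 = 1
n=5: ⌊(6·436+414)/629⌋ − ⌊(5·436+414)/629⌋ = ⌊3030/629⌋ − ⌊2594/629⌋ = 4 − 4 = 0
n=6: ⌊(7·436+414)/629⌋ − ⌊(6·436+414)/629⌋ = ⌊3466/629⌋ − ⌊3030/629⌋ = 5 − 4 = 1
n=7: ⌊(8·436+414)/629⌋ − ⌊(7·436+414)/629⌋ = ⌊3902/629⌋ − ⌊3466/629⌋ = 6 − 5 = 1
n=8: ⌊(9·436+414)/629⌋ − ⌊(8·436+414)/629⌋ = ⌊4338/629⌋ − ⌊3902/629⌋ = 6 − 6 = 0
n=9: ⌊(10·436+414)/629⌋ − ⌊(9·436+414)/629⌋ = ⌊4774/629⌋ − ⌊4338/629⌋ = 7 − 6 = 1
n=10: ⌊(11·436+414)/629⌋ − ⌊(10·436+414)/629⌋ = ⌊5210/629⌋ − ⌊4774/629⌋ = 8 − 7 = 1
n=11: ⌊(12·436+414)/629⌋ − ⌊(11·436+414)/629⌋ = ⌊5646/629⌋ − ⌊5210/629⌋ = 8 − 8 = 0
n=12: ⌊(13·436+414)/629⌋ − ⌊(12·436+414)/629⌋ = ⌊6082/629⌋ − ⌊5646/629⌋ = 9 − 8 = 1
n=13: ⌊(14·436+414)/629⌋ − ⌊(13·436+414)/629⌋ = ⌊6518/629⌋ − ⌊6082/629⌋ = 10 − 9 = 1
n=14: ⌊(15·436+414)/629⌋ − ⌊(14·436+414)/629⌋ = ⌊6954/629⌋ − ⌊6518/629⌋ = 11 − 10 = 1
n=15: ⌊(16·436+414)/629⌋ − ⌊(15·436+414)/629⌋ = ⌊7390/629⌋ − ⌊6954/629⌋ = 11 − 11 = 0
n=16: ⌊(17·436+414)/629⌋ − ⌊(16·436+414)/629⌋ = ⌊7826/629⌋ − ⌊7390/629⌋ = 12 − 11 = 1
n=17: ⌊(18·436+414)/629⌋ − ⌊(17·436+414)/629⌋ = ⌊8262/629⌋ − ⌊7826/629⌋ = 13 − 12 = 1
n=18: ⌊(19·436+414)/629⌋ − ⌊(18·436+414)/629⌋ = ⌊8698/629⌋ − ⌊8262/629⌋ = 13 − 13 = 0
n=19: ⌊(20·436+414)/629⌋ − ⌊(19·436+414)/629⌋ = ⌊9134/629⌋ − ⌊8698/629⌋ = 14 − 13 = 1
n=20: ⌊(21·436+414)/629⌋ − ⌊(20·436+414)/629⌋ = ⌊9570/629⌋ − ⌊9134/629⌋ = 15 − 14 = 1
n=21: ⌊(22·436+414)/629⌋ − ⌊(21·436+414)/629⌋ = ⌊10006/629⌋ − ⌊9570/629⌋ = 15 − 15 = 0
n=22: ⌊(23·436+414)/629⌋ − ⌊(22·436+414)/629⌋ = ⌊10442/629⌋ − ⌊10006/629⌋ = 16 − 15 = 1
n=23: ⌊(24·436+414)/629⌋ − ⌊(23·436+414)/629⌋ = ⌊10878/629⌋ − ⌊10442/629⌋ = 17 − 16 = 1
n=24: ⌊(25·436+414)/629⌋ − ⌊(24·436+414)/629⌋ = ⌊11314/629⌋ − ⌊10878/629⌋ = 17 − 17 = 0
n=25: ⌊(26·436+414)/629⌋ − ⌊(25·436+414)/629⌋ = ⌊11750/629⌋ − ⌊11314/629⌋ = 18 − 17 = 1
n=26: ⌊(27·436+414)/629⌋ − ⌊(26·436+414)/629⌋ = ⌊12186/629⌋ − ⌊11750/629⌋ = 19 − 18 = 1
n=27: ⌊(28·436+414)/629⌋ − ⌊(27·436+414)/629⌋ = ⌊12622/629⌋ − ⌊12186/629⌋ = 20 − 19 = 1
n=28: ⌊(29·436+414)/629⌋ − ⌊(28·436+414)/629⌋ = ⌊13058/629⌋ − ⌊12622/629⌋ = 20 − 20 = 0
n=29: ⌊(30·436+414)/629⌋ − ⌊(29·436+414)/629⌋ = ⌊13494/629⌋ − ⌊13058/629⌋ = 21 − 20 = 1
n=30: ⌊(31·436+414)/629⌋ − ⌊(30·436+414)/629⌋ = ⌊13930/629⌋ − ⌊13494/629⌋ = 22 − 21 = 1
n=31: ⌊(32·436+414)/629⌋ − ⌊(31·436+414)/629⌋ = ⌊14366/629⌋ − ⌊13930/629⌋ = 22 − 22 = 0
n=32: ⌊(33·436+414)/629⌋ − ⌊(32·436+414)/629⌋ = ⌊14802/629⌋ − ⌊14366/629⌋ = 23 − 22 = 1
n=33: ⌊(34·436+414)/629⌋ − ⌊(33·436+414)/629⌋ = ⌊15238/629⌋ − ⌊14802/629⌋ = 24 − 23 = 1
n=34: ⌊(35·436+414)/629⌋ − ⌊(34·436+414)/629⌋ = ⌊15674/629⌋ − ⌊15238/629⌋ = 24 − 24 = 0
n=35: ⌊(36·436+414)/629⌋ − ⌊(35·436+414)/629⌋ = ⌊16110/629⌋ − ⌊15674/629⌋ = 25 − 24 = 1
n=36: ⌊(37·436+414)/629⌋ − ⌊(36·436+414)/629⌋ = ⌊16546/629⌋ − ⌊16110/629⌋ = 26 − 25 = 1
n=37: ⌊(38·436+414)/629⌋ − ⌊(37·436+414)/629⌋ = ⌊16982/629⌋ − ⌊16546/629⌋ = 26 − 26 = 0
n=38: ⌊(39·436+414)/629⌋ − ⌊(38·436+414)/629⌋ = ⌊17418/629⌋ − ⌊16982/629⌋ = 27 − 26 = 1
n=39: ⌊(40·436+414)/629⌋ − ⌊(39·436+414)/629⌋ = ⌊17854/629⌋ − ⌊17418/629⌋ = 28 − 27 = 1
n=40: ⌊(41·436+414)/629⌋ − ⌊(40·436+414)/629⌋ = ⌊18290/629⌋ − ⌊17854/629⌋ = 29 − 28 = 1
n=41: ⌊(42·436+414)/629⌋ − ⌊(41·436+414)/629⌋ = ⌊18726/629⌋ − ⌊18290/629⌋ = 29 − 29 = 0
n=42: ⌊(43·436+414)/629⌋ − ⌊(42·436+414)/629⌋ = ⌊19162/629⌋ − ⌊18726/629⌋ = 30 − 29 = 1
n=43: ⌊(44·436+414)/629⌋ − ⌊(43·436+414)/629⌋ = ⌊19598/629⌋ − ⌊19162/629⌋ = 31 − 30 = 1
n=44: ⌊(45·436+414)/629⌋ − ⌊(44·436+414)/629⌋ = ⌊20034/629⌋ − ⌊19598/629⌋ = 31 − 31 = 0
n=45: ⌊(46·436+414)/629⌋ − ⌊(45·436+414)/629⌋ = ⌊20470/629⌋ − ⌊20034/629⌋ = 32 − 31 = 1
n=46: ⌊(47·436+414)/629⌋ − ⌊(46·436+414)/629⌋ = ⌊20906/629⌋ − ⌊20470/629⌋ = 33 − 32 = 1
n=47: ⌊(48·436+414)/629⌋ − ⌊(47·436+414)/629⌋ = ⌊21342/629⌋ − ⌊20906/629⌋ = 33 − 33 = 0
n=48: ⌊(49·436+414)/629⌋ − ⌊(48·436+414)/629⌋ = ⌊21778/629⌋ − ⌊21342/629⌋ = 34 − 33 = 1
n=49: ⌊(50·436+414)/629⌋ − ⌊(49·436+414)/629⌋ = ⌊22214/629⌋ − ⌊21778/629⌋ = 35 − 34 = 1
n=50: ⌊(51·436+414)/629⌋ − ⌊(50·436+414)/629⌋ = ⌊22650/629⌋ − ⌊22214/629⌋ = 36 − 35 = 1
n=51: ⌊(52·436+414)/629⌋ − ⌊(51·436+414)/629⌋ = ⌊23086/629⌋ − ⌊22650/629⌋ = 36 − 36 = 0
n=52: ⌊(53·436+414)/629⌋ − ⌊(52·436+414)/629⌋ = ⌊23522/629⌋ − ⌊23086/629⌋ = 37 − 36 = 1
n=53: ⌊(54·436+414)/629⌋ − ⌊(53·436+414)/629⌋ = ⌊23958/629⌋ − ⌊23522/629⌋ = 38 − 37 = 1
n=54: ⌊(55·436+414)/629⌋ − ⌊(54·436+414)/629⌋ = ⌊24394/629⌋ − ⌊23958/629⌋ = 38 − 38 = 0
n=55: ⌊(56·436+414)/629⌋ − ⌊(55·436+414)/629⌋ = ⌊24830/629⌋ − ⌊24394/629⌋ = 39 − 38 = 1
n=56: ⌊(57·436+414)/629⌋ − ⌊(56·436+414)/629⌋ = ⌊25266/629⌋ − ⌊24830/629⌋ = 40 − 39 = 1
n=57: ⌊(58·436+414)/629⌋ − ⌊(57·436+414)/629⌋ = ⌊25702/629⌋ − ⌊25266/629⌋ = 40 − 40 = 0
n=58: ⌊(59·436+414)/629⌋ − ⌊(58·436+414)/629⌋ = ⌊26138/629⌋ − ⌊25702/629⌋ = 41 − 40 = 1
n=59: ⌊(60·436+414)/629⌋ − ⌊(59·436+414)/629⌋ = ⌊26574/629⌋ − ⌊26138/629⌋ = 42 − 41 = 1
n=60: ⌊(61·436+414)/629⌋ − ⌊(60·436+414)/629⌋ = ⌊27010/629⌋ − ⌊26574/629⌋ = 42 − 42 = 0
n=61: ⌊(62·436+414)/629⌋ − ⌊(61·436+414)/629⌋ = ⌊27446/629⌋ − ⌊27010/629⌋ = 43 − 42 = 1
n=62: ⌊(63·436+414)/629⌋ − ⌊(62·436+414)/629⌋ = ⌊27882/629⌋ − ⌊27446/629⌋ = 44 − 43 = 1
n=63: ⌊(64·436+414)/629⌋ − ⌊(63·436+414)/629⌋ = ⌊28318/629⌋ − ⌊27882/629⌋ = 45 − 44 = 1
n=64: ⌊(65·436+414)/629⌋ − ⌊(64·436+414)/629⌋ = ⌊28754/629⌋ − ⌊28318/629⌋ = 45 − 45 = 0
n=65: ⌊(66·436+414)/629⌋ − ⌊(65·436+414)/629⌋ = ⌊29190/629⌋ − ⌊28754/629⌋ = 46 − 45 = 1
n=66: ⌊(67·436+414)/629⌋ − ⌊(66·436+414)/629⌋ = ⌊29626/629⌋ − ⌊29190/629⌋ = 47 − 46 = 1
n=67: ⌊(68·436+414)/629⌋ − ⌊(67·436+414)/629⌋ = ⌊30062/629⌋ − ⌊29626/629⌋ = 47 − 47 = 0
n=68: ⌊(69·436+414)/629⌋ − ⌊(68·436+414)/629⌋ = ⌊30498/629⌋ − ⌊30062/629⌋ = 48 − 47 = 1
n=69: ⌊(70·436+414)/629⌋ − ⌊(69·436+414)/629⌋ = ⌊30934/629⌋ − ⌊30498/629⌋ = 49 − 48 = 1

1101101101101110110110110111011011011011101101101110110110110111011011


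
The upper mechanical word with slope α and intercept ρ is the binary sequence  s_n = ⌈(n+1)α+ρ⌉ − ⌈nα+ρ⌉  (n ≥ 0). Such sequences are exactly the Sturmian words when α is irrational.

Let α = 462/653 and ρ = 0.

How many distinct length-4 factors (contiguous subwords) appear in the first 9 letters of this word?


t_n = ⌈(n·462)/653⌉ for n = 0 … 9:
  n=0…9: ⌈0/653⌉=0 ⌈462/653⌉=1 ⌈924/653⌉=2 ⌈1386/653⌉=3 ⌈1848/653⌉=3 ⌈2310/653⌉=4 ⌈2772/653⌉=5 ⌈3234/653⌉=5 ⌈3696/653⌉=6 ⌈4158/653⌉=7
s_n = t_(n+1) − t_n for n = 0 … 8 gives
prefix = 111011011
slide a length-4 window over [0..3] … [5..8] (6 windows); first occurrence of each distinct factor:
  [  0..  3] 1110
  [  1..  4] 1101
  [  2..  5] 1011
  [  3..  6] 0110
  (the other 2 windows repeat one of these)
distinct factors: {0110, 1011, 1101, 1110}
count = 4  (Sturmian bound for length 4 is 5)

4


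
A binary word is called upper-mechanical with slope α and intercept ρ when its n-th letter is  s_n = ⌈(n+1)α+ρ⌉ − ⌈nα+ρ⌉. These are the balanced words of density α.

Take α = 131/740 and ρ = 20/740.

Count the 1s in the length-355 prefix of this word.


#1s = Σ_{n=0}^{354} s_n = Σ_{n=0}^{354} (⌈(n+1)α+ρ⌉ − ⌈nα+ρ⌉)
the sum telescopes: every ⌈nα+ρ⌉ with 0 < n < 355 appears once with + and once with −, leaving ⌈355α+ρ⌉ − ⌈0·α+ρ⌉
355α + ρ = (355·131 + 20) / 740 = 46525/740
ρ = 20/740
⌈46525/740⌉ = 63,  ⌈20/740⌉ = 1
#1s = 63 − 1 = 62

62


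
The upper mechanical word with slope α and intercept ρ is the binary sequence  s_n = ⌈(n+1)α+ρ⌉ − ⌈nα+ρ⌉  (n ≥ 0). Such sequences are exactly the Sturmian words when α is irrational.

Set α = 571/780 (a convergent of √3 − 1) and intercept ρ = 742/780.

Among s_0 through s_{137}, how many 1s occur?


#1s = Σ_{n=0}^{137} s_n = Σ_{n=0}^{137} (⌈(n+1)α+ρ⌉ − ⌈nα+ρ⌉)
the sum telescopes: every ⌈nα+ρ⌉ with 0 < n < 138 appears once with + and once with −, leaving ⌈138α+ρ⌉ − ⌈0·α+ρ⌉
138α + ρ = (138·571 + 742) / 780 = 79540/780
ρ = 742/780
⌈79540/780⌉ = 102,  ⌈742/780⌉ = 1
#1s = 102 − 1 = 101

101


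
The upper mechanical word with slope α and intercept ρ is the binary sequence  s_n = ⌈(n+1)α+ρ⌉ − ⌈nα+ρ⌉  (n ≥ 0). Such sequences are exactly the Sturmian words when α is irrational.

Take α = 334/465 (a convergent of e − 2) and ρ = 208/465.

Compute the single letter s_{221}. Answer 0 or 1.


0

(n+1)α + ρ = (222·334 + 208) / 465 = 74356/465
nα + ρ     = (221·334 + 208) / 465 = 74022/465
⌈74356/465⌉ = 160,  ⌈74022/465⌉ = 160
s_{221} = 160 − 160 = 0


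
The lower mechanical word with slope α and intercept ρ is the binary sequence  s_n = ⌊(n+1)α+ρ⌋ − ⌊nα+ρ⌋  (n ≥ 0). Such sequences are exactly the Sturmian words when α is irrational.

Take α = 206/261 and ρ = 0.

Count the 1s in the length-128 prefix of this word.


101

#1s = Σ_{n=0}^{127} s_n = Σ_{n=0}^{127} (⌊(n+1)α+ρ⌋ − ⌊nα+ρ⌋)
the sum telescopes: every ⌊nα+ρ⌋ with 0 < n < 128 appears once with + and once with −, leaving ⌊128α+ρ⌋ − ⌊0·α+ρ⌋
128α + ρ = (128·206) / 261 = 26368/261
ρ = 0/261
⌊26368/261⌋ = 101,  ⌊0/261⌋ = 0
#1s = 101 − 0 = 101


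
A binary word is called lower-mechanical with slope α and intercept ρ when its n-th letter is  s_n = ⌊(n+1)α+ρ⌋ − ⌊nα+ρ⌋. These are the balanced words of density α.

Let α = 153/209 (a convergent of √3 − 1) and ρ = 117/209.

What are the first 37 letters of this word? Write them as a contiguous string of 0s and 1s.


n=0: ⌊(1·153+117)/209⌋ − ⌊(0·153+117)/209⌋ = ⌊270/209⌋ − ⌊117/209⌋ = 1 − 0 = 1
n=1: ⌊(2·153+117)/209⌋ − ⌊(1·153+117)/209⌋ = ⌊423/209⌋ − ⌊270/209⌋ = 2 − 1 = 1
n=2: ⌊(3·153+117)/209⌋ − ⌊(2·153+117)/209⌋ = ⌊576/209⌋ − ⌊423/209⌋ = 2 − 2 = 0
n=3: ⌊(4·153+117)/209⌋ − ⌊(3·153+117)/209⌋ = ⌊729/209⌋ − ⌊576/209⌋ = 3 − 2 = 1
n=4: ⌊(5·153+117)/209⌋ − ⌊(4·153+117)/209⌋ = ⌊882/209⌋ − ⌊729/209⌋ = 4 − 3 = 1
n=5: ⌊(6·153+117)/209⌋ − ⌊(5·153+117)/209⌋ = ⌊1035/209⌋ − ⌊882/209⌋ = 4 − 4 = 0
n=6: ⌊(7·153+117)/209⌋ − ⌊(6·153+117)/209⌋ = ⌊1188/209⌋ − ⌊1035/209⌋ = 5 − 4 = 1
n=7: ⌊(8·153+117)/209⌋ − ⌊(7·153+117)/209⌋ = ⌊1341/209⌋ − ⌊1188/209⌋ = 6 − 5 = 1
n=8: ⌊(9·153+117)/209⌋ − ⌊(8·153+117)/209⌋ = ⌊1494/209⌋ − ⌊1341/209⌋ = 7 − 6 = 1
n=9: ⌊(10·153+117)/209⌋ − ⌊(9·153+117)/209⌋ = ⌊1647/209⌋ − ⌊1494/209⌋ = 7 − 7 = 0
n=10: ⌊(11·153+117)/209⌋ − ⌊(10·153+117)/209⌋ = ⌊1800/209⌋ − ⌊1647/209⌋ = 8 − 7 = 1
n=11: ⌊(12·153+117)/209⌋ − ⌊(11·153+117)/209⌋ = ⌊1953/209⌋ − ⌊1800/209⌋ = 9 − 8 = 1
n=12: ⌊(13·153+117)/209⌋ − ⌊(12·153+117)/209⌋ = ⌊2106/209⌋ − ⌊1953/209⌋ = 10 − 9 = 1
n=13: ⌊(14·153+117)/209⌋ − ⌊(13·153+117)/209⌋ = ⌊2259/209⌋ − ⌊2106/209⌋ = 10 − 10 = 0
n=14: ⌊(15·153+117)/209⌋ − ⌊(14·153+117)/209⌋ = ⌊2412/209⌋ − ⌊2259/209⌋ = 11 − 10 = 1
n=15: ⌊(16·153+117)/209⌋ − ⌊(15·153+117)/209⌋ = ⌊2565/209⌋ − ⌊2412/209⌋ = 12 − 11 = 1
n=16: ⌊(17·153+117)/209⌋ − ⌊(16·153+117)/209⌋ = ⌊2718/209⌋ − ⌊2565/209⌋ = 13 − 12 = 1
n=17: ⌊(18·153+117)/209⌋ − ⌊(17·153+117)/209⌋ = ⌊2871/209⌋ − ⌊2718/209⌋ = 13 − 13 = 0
n=18: ⌊(19·153+117)/209⌋ − ⌊(18·153+117)/209⌋ = ⌊3024/209⌋ − ⌊2871/209⌋ = 14 − 13 = 1
n=19: ⌊(20·153+117)/209⌋ − ⌊(19·153+117)/209⌋ = ⌊3177/209⌋ − ⌊3024/209⌋ = 15 − 14 = 1
n=20: ⌊(21·153+117)/209⌋ − ⌊(20·153+117)/209⌋ = ⌊3330/209⌋ − ⌊3177/209⌋ = 15 − 15 = 0
n=21: ⌊(22·153+117)/209⌋ − ⌊(21·153+117)/209⌋ = ⌊3483/209⌋ − ⌊3330/209⌋ = 16 − 15 = 1
n=22: ⌊(23·153+117)/209⌋ − ⌊(22·153+117)/209⌋ = ⌊3636/209⌋ − ⌊3483/209⌋ = 17 − 16 = 1
n=23: ⌊(24·153+117)/209⌋ − ⌊(23·153+117)/209⌋ = ⌊3789/209⌋ − ⌊3636/209⌋ = 18 − 17 = 1
n=24: ⌊(25·153+117)/209⌋ − ⌊(24·153+117)/209⌋ = ⌊3942/209⌋ − ⌊3789/209⌋ = 18 − 18 = 0
n=25: ⌊(26·153+117)/209⌋ − ⌊(25·153+117)/209⌋ = ⌊4095/209⌋ − ⌊3942/209⌋ = 19 − 18 = 1
n=26: ⌊(27·153+117)/209⌋ − ⌊(26·153+117)/209⌋ = ⌊4248/209⌋ − ⌊4095/209⌋ = 20 − 19 = 1
n=27: ⌊(28·153+117)/209⌋ − ⌊(27·153+117)/209⌋ = ⌊4401/209⌋ − ⌊4248/209⌋ = 21 − 20 = 1
n=28: ⌊(29·153+117)/209⌋ − ⌊(28·153+117)/209⌋ = ⌊4554/209⌋ − ⌊4401/209⌋ = 21 − 21 = 0
n=29: ⌊(30·153+117)/209⌋ − ⌊(29·153+117)/209⌋ = ⌊4707/209⌋ − ⌊4554/209⌋ = 22 − 21 = 1
n=30: ⌊(31·153+117)/209⌋ − ⌊(30·153+117)/209⌋ = ⌊4860/209⌋ − ⌊4707/209⌋ = 23 − 22 = 1
n=31: ⌊(32·153+117)/209⌋ − ⌊(31·153+117)/209⌋ = ⌊5013/209⌋ − ⌊4860/209⌋ = 23 − 23 = 0
n=32: ⌊(33·153+117)/209⌋ − ⌊(32·153+117)/209⌋ = ⌊5166/209⌋ − ⌊5013/209⌋ = 24 − 23 = 1
n=33: ⌊(34·153+117)/209⌋ − ⌊(33·153+117)/209⌋ = ⌊5319/209⌋ − ⌊5166/209⌋ = 25 − 24 = 1
n=34: ⌊(35·153+117)/209⌋ − ⌊(34·153+117)/209⌋ = ⌊5472/209⌋ − ⌊5319/209⌋ = 26 − 25 = 1
n=35: ⌊(36·153+117)/209⌋ − ⌊(35·153+117)/209⌋ = ⌊5625/209⌋ − ⌊5472/209⌋ = 26 − 26 = 0
n=36: ⌊(37·153+117)/209⌋ − ⌊(36·153+117)/209⌋ = ⌊5778/209⌋ − ⌊5625/209⌋ = 27 − 26 = 1

1101101110111011101101110111011011101


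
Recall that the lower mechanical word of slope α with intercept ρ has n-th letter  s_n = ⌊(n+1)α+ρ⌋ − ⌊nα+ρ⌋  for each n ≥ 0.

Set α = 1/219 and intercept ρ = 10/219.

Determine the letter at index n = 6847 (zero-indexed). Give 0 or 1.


0

(n+1)α + ρ = (6848·1 + 10) / 219 = 6858/219
nα + ρ     = (6847·1 + 10) / 219 = 6857/219
⌊6858/219⌋ = 31,  ⌊6857/219⌋ = 31
s_{6847} = 31 − 31 = 0


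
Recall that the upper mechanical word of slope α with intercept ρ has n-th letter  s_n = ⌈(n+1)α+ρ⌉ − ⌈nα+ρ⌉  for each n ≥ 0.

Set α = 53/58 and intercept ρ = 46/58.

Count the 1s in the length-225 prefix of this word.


#1s = Σ_{n=0}^{224} s_n = Σ_{n=0}^{224} (⌈(n+1)α+ρ⌉ − ⌈nα+ρ⌉)
the sum telescopes: every ⌈nα+ρ⌉ with 0 < n < 225 appears once with + and once with −, leaving ⌈225α+ρ⌉ − ⌈0·α+ρ⌉
225α + ρ = (225·53 + 46) / 58 = 11971/58
ρ = 46/58
⌈11971/58⌉ = 207,  ⌈46/58⌉ = 1
#1s = 207 − 1 = 206

206


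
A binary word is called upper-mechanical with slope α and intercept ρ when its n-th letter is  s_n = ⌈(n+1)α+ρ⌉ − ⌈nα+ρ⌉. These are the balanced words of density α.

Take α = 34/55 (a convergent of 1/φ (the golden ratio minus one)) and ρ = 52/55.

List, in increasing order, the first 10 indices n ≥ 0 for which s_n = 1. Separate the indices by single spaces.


0 1 3 4 6 8 9 11 13 14

n=0: ⌈86/55⌉−⌈52/55⌉ = 2−1 = 1  ← one
n=1: ⌈120/55⌉−⌈86/55⌉ = 3−2 = 1  ← one
n=2: ⌈154/55⌉−⌈120/55⌉ = 3−3 = 0
n=3: ⌈188/55⌉−⌈154/55⌉ = 4−3 = 1  ← one
n=4: ⌈222/55⌉−⌈188/55⌉ = 5−4 = 1  ← one
n=5: ⌈256/55⌉−⌈222/55⌉ = 5−5 = 0
n=6: ⌈290/55⌉−⌈256/55⌉ = 6−5 = 1  ← one
n=7: ⌈324/55⌉−⌈290/55⌉ = 6−6 = 0
n=8: ⌈358/55⌉−⌈324/55⌉ = 7−6 = 1  ← one
n=9: ⌈392/55⌉−⌈358/55⌉ = 8−7 = 1  ← one
n=10: ⌈426/55⌉−⌈392/55⌉ = 8−8 = 0
n=11: ⌈460/55⌉−⌈426/55⌉ = 9−8 = 1  ← one
n=12: ⌈494/55⌉−⌈460/55⌉ = 9−9 = 0
n=13: ⌈528/55⌉−⌈494/55⌉ = 10−9 = 1  ← one
n=14: ⌈562/55⌉−⌈528/55⌉ = 11−10 = 1  ← one
positions of the first 10 ones: 0 1 3 4 6 8 9 11 13 14


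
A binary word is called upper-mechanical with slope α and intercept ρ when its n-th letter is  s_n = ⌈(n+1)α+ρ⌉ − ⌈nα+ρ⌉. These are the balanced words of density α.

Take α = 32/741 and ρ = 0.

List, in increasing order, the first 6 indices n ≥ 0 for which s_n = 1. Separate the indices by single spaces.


0 23 46 69 92 115

n=0: ⌈32/741⌉−⌈0/741⌉ = 1−0 = 1  ← one
n=1: ⌈64/741⌉−⌈32/741⌉ = 1−1 = 0
n=2: ⌈96/741⌉−⌈64/741⌉ = 1−1 = 0
  …
n=23: ⌈768/741⌉−⌈736/741⌉ = 2−1 = 1  ← one
n=24: ⌈800/741⌉−⌈768/741⌉ = 2−2 = 0
n=25: ⌈832/741⌉−⌈800/741⌉ = 2−2 = 0
  …
n=46: ⌈1504/741⌉−⌈1472/741⌉ = 3−2 = 1  ← one
n=47: ⌈1536/741⌉−⌈1504/741⌉ = 3−3 = 0
n=48: ⌈1568/741⌉−⌈1536/741⌉ = 3−3 = 0
  …
n=69: ⌈2240/741⌉−⌈2208/741⌉ = 4−3 = 1  ← one
n=70: ⌈2272/741⌉−⌈2240/741⌉ = 4−4 = 0
n=71: ⌈2304/741⌉−⌈2272/741⌉ = 4−4 = 0
  …
n=92: ⌈2976/741⌉−⌈2944/741⌉ = 5−4 = 1  ← one
n=93: ⌈3008/741⌉−⌈2976/741⌉ = 5−5 = 0
n=94: ⌈3040/741⌉−⌈3008/741⌉ = 5−5 = 0
  …
n=115: ⌈3712/741⌉−⌈3680/741⌉ = 6−5 = 1  ← one
positions of the first 6 ones: 0 23 46 69 92 115


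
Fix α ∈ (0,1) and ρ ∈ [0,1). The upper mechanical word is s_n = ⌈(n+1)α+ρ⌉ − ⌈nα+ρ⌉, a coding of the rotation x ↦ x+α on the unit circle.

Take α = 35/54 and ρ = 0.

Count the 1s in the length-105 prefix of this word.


#1s = Σ_{n=0}^{104} s_n = Σ_{n=0}^{104} (⌈(n+1)α+ρ⌉ − ⌈nα+ρ⌉)
the sum telescopes: every ⌈nα+ρ⌉ with 0 < n < 105 appears once with + and once with −, leaving ⌈105α+ρ⌉ − ⌈0·α+ρ⌉
105α + ρ = (105·35) / 54 = 3675/54
ρ = 0/54
⌈3675/54⌉ = 69,  ⌈0/54⌉ = 0
#1s = 69 − 0 = 69

69


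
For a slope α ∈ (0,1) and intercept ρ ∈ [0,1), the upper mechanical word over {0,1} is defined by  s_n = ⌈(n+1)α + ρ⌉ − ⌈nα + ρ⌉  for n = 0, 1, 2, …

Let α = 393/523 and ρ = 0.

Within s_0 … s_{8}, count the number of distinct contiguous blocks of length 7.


3

t_n = ⌈(n·393)/523⌉ for n = 0 … 9:
  n=0…9: ⌈0/523⌉=0 ⌈393/523⌉=1 ⌈786/523⌉=2 ⌈1179/523⌉=3 ⌈1572/523⌉=4 ⌈1965/523⌉=4 ⌈2358/523⌉=5 ⌈2751/523⌉=6 ⌈3144/523⌉=7 ⌈3537/523⌉=7
s_n = t_(n+1) − t_n for n = 0 … 8 gives
prefix = 111101110
slide a length-7 window over [0..6] … [2..8] (3 windows); first occurrence of each distinct factor:
  [  0..  6] 1111011
  [  1..  7] 1110111
  [  2..  8] 1101110
distinct factors: {1101110, 1110111, 1111011}
count = 3  (Sturmian bound for length 7 is 8)


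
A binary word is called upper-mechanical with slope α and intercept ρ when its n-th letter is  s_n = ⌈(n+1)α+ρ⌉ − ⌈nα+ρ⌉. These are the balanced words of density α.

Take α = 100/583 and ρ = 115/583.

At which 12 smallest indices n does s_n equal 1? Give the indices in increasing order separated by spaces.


n=0: ⌈215/583⌉−⌈115/583⌉ = 1−1 = 0
n=1: ⌈315/583⌉−⌈215/583⌉ = 1−1 = 0
  …
n=4: ⌈615/583⌉−⌈515/583⌉ = 2−1 = 1  ← one
n=5: ⌈715/583⌉−⌈615/583⌉ = 2−2 = 0
n=6: ⌈815/583⌉−⌈715/583⌉ = 2−2 = 0
  …
n=10: ⌈1215/583⌉−⌈1115/583⌉ = 3−2 = 1  ← one
n=11: ⌈1315/583⌉−⌈1215/583⌉ = 3−3 = 0
n=12: ⌈1415/583⌉−⌈1315/583⌉ = 3−3 = 0
  …
n=16: ⌈1815/583⌉−⌈1715/583⌉ = 4−3 = 1  ← one
n=17: ⌈1915/583⌉−⌈1815/583⌉ = 4−4 = 0
n=18: ⌈2015/583⌉−⌈1915/583⌉ = 4−4 = 0
  …
n=22: ⌈2415/583⌉−⌈2315/583⌉ = 5−4 = 1  ← one
n=23: ⌈2515/583⌉−⌈2415/583⌉ = 5−5 = 0
n=24: ⌈2615/583⌉−⌈2515/583⌉ = 5−5 = 0
  …
n=28: ⌈3015/583⌉−⌈2915/583⌉ = 6−5 = 1  ← one
n=29: ⌈3115/583⌉−⌈3015/583⌉ = 6−6 = 0
n=30: ⌈3215/583⌉−⌈3115/583⌉ = 6−6 = 0
  …
n=33: ⌈3515/583⌉−⌈3415/583⌉ = 7−6 = 1  ← one
n=34: ⌈3615/583⌉−⌈3515/583⌉ = 7−7 = 0
n=35: ⌈3715/583⌉−⌈3615/583⌉ = 7−7 = 0
  …
n=39: ⌈4115/583⌉−⌈4015/583⌉ = 8−7 = 1  ← one
n=40: ⌈4215/583⌉−⌈4115/583⌉ = 8−8 = 0
n=41: ⌈4315/583⌉−⌈4215/583⌉ = 8−8 = 0
  …
n=45: ⌈4715/583⌉−⌈4615/583⌉ = 9−8 = 1  ← one
n=46: ⌈4815/583⌉−⌈4715/583⌉ = 9−9 = 0
n=47: ⌈4915/583⌉−⌈4815/583⌉ = 9−9 = 0
  …
n=51: ⌈5315/583⌉−⌈5215/583⌉ = 10−9 = 1  ← one
n=52: ⌈5415/583⌉−⌈5315/583⌉ = 10−10 = 0
n=53: ⌈5515/583⌉−⌈5415/583⌉ = 10−10 = 0
  …
n=57: ⌈5915/583⌉−⌈5815/583⌉ = 11−10 = 1  ← one
n=58: ⌈6015/583⌉−⌈5915/583⌉ = 11−11 = 0
n=59: ⌈6115/583⌉−⌈6015/583⌉ = 11−11 = 0
  …
n=62: ⌈6415/583⌉−⌈6315/583⌉ = 12−11 = 1  ← one
n=63: ⌈6515/583⌉−⌈6415/583⌉ = 12−12 = 0
n=64: ⌈6615/583⌉−⌈6515/583⌉ = 12−12 = 0
  …
n=68: ⌈7015/583⌉−⌈6915/583⌉ = 13−12 = 1  ← one
positions of the first 12 ones: 4 10 16 22 28 33 39 45 51 57 62 68

4 10 16 22 28 33 39 45 51 57 62 68


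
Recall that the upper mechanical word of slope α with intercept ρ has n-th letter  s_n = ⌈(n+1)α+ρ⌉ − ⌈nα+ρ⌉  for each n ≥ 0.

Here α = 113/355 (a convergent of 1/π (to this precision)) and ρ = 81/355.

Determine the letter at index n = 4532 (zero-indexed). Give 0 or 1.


(n+1)α + ρ = (4533·113 + 81) / 355 = 512310/355
nα + ρ     = (4532·113 + 81) / 355 = 512197/355
⌈512310/355⌉ = 1444,  ⌈512197/355⌉ = 1443
s_{4532} = 1444 − 1443 = 1

1


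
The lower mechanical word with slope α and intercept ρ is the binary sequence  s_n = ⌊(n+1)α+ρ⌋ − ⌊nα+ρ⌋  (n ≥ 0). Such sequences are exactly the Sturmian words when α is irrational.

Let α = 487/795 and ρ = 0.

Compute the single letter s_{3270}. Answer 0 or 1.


(n+1)α + ρ = (3271·487) / 795 = 1592977/795
nα + ρ     = (3270·487) / 795 = 1592490/795
⌊1592977/795⌋ = 2003,  ⌊1592490/795⌋ = 2003
s_{3270} = 2003 − 2003 = 0

0


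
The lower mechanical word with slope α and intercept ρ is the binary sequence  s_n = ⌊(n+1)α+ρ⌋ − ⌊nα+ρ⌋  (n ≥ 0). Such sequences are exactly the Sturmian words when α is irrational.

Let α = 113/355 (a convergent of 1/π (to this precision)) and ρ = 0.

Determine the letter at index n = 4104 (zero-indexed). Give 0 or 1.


0

(n+1)α + ρ = (4105·113) / 355 = 463865/355
nα + ρ     = (4104·113) / 355 = 463752/355
⌊463865/355⌋ = 1306,  ⌊463752/355⌋ = 1306
s_{4104} = 1306 − 1306 = 0


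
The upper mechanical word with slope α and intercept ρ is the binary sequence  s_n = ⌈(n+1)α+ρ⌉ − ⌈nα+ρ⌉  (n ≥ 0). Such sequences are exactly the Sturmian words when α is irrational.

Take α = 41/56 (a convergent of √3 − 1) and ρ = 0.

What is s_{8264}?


(n+1)α + ρ = (8265·41) / 56 = 338865/56
nα + ρ     = (8264·41) / 56 = 338824/56
⌈338865/56⌉ = 6052,  ⌈338824/56⌉ = 6051
s_{8264} = 6052 − 6051 = 1

1


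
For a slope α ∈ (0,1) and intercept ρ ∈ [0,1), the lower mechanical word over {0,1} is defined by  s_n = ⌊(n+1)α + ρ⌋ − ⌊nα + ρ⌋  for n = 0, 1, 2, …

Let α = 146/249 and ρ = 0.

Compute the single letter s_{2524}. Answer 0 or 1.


(n+1)α + ρ = (2525·146) / 249 = 368650/249
nα + ρ     = (2524·146) / 249 = 368504/249
⌊368650/249⌋ = 1480,  ⌊368504/249⌋ = 1479
s_{2524} = 1480 − 1479 = 1

1


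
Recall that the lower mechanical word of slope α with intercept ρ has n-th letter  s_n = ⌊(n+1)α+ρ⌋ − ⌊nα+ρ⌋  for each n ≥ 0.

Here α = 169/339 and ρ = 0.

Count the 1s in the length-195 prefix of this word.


#1s = Σ_{n=0}^{194} s_n = Σ_{n=0}^{194} (⌊(n+1)α+ρ⌋ − ⌊nα+ρ⌋)
the sum telescopes: every ⌊nα+ρ⌋ with 0 < n < 195 appears once with + and once with −, leaving ⌊195α+ρ⌋ − ⌊0·α+ρ⌋
195α + ρ = (195·169) / 339 = 32955/339
ρ = 0/339
⌊32955/339⌋ = 97,  ⌊0/339⌋ = 0
#1s = 97 − 0 = 97

97


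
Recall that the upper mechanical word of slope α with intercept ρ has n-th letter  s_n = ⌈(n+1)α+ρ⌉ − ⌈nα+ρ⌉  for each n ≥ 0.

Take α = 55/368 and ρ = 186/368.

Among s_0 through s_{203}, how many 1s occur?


#1s = Σ_{n=0}^{203} s_n = Σ_{n=0}^{203} (⌈(n+1)α+ρ⌉ − ⌈nα+ρ⌉)
the sum telescopes: every ⌈nα+ρ⌉ with 0 < n < 204 appears once with + and once with −, leaving ⌈204α+ρ⌉ − ⌈0·α+ρ⌉
204α + ρ = (204·55 + 186) / 368 = 11406/368
ρ = 186/368
⌈11406/368⌉ = 31,  ⌈186/368⌉ = 1
#1s = 31 − 1 = 30

30


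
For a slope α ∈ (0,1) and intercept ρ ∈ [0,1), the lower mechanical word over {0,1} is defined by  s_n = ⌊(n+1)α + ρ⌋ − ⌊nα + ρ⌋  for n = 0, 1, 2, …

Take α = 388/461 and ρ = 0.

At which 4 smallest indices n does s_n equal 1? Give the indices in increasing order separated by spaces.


1 2 3 4

n=0: ⌊388/461⌋−⌊0/461⌋ = 0−0 = 0
n=1: ⌊776/461⌋−⌊388/461⌋ = 1−0 = 1  ← one
n=2: ⌊1164/461⌋−⌊776/461⌋ = 2−1 = 1  ← one
n=3: ⌊1552/461⌋−⌊1164/461⌋ = 3−2 = 1  ← one
n=4: ⌊1940/461⌋−⌊1552/461⌋ = 4−3 = 1  ← one
positions of the first 4 ones: 1 2 3 4


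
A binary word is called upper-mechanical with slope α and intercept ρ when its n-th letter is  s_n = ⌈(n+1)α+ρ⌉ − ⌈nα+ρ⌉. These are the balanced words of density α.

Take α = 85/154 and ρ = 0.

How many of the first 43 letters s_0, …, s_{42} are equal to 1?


24

#1s = Σ_{n=0}^{42} s_n = Σ_{n=0}^{42} (⌈(n+1)α+ρ⌉ − ⌈nα+ρ⌉)
the sum telescopes: every ⌈nα+ρ⌉ with 0 < n < 43 appears once with + and once with −, leaving ⌈43α+ρ⌉ − ⌈0·α+ρ⌉
43α + ρ = (43·85) / 154 = 3655/154
ρ = 0/154
⌈3655/154⌉ = 24,  ⌈0/154⌉ = 0
#1s = 24 − 0 = 24


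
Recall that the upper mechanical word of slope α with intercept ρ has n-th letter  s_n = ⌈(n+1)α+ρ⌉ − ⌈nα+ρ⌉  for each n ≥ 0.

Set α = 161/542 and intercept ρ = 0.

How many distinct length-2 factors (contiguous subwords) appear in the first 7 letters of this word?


3

t_n = ⌈(n·161)/542⌉ for n = 0 … 7:
  n=0…7: ⌈0/542⌉=0 ⌈161/542⌉=1 ⌈322/542⌉=1 ⌈483/542⌉=1 ⌈644/542⌉=2 ⌈805/542⌉=2 ⌈966/542⌉=2 ⌈1127/542⌉=3
s_n = t_(n+1) − t_n for n = 0 … 6 gives
prefix = 1001001
slide a length-2 window over [0..1] … [5..6] (6 windows); first occurrence of each distinct factor:
  [  0..  1] 10
  [  1..  2] 00
  [  2..  3] 01
  (the other 3 windows repeat one of these)
distinct factors: {00, 01, 10}
count = 3  (Sturmian bound for length 2 is 3)


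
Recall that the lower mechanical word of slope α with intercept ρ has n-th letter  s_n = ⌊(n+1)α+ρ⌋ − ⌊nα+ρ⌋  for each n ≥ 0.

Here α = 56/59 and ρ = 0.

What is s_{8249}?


1

(n+1)α + ρ = (8250·56) / 59 = 462000/59
nα + ρ     = (8249·56) / 59 = 461944/59
⌊462000/59⌋ = 7830,  ⌊461944/59⌋ = 7829
s_{8249} = 7830 − 7829 = 1


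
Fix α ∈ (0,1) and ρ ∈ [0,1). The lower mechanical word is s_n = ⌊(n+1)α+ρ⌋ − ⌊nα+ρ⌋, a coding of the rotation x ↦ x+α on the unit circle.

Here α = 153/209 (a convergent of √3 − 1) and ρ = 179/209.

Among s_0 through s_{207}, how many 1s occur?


153

#1s = Σ_{n=0}^{207} s_n = Σ_{n=0}^{207} (⌊(n+1)α+ρ⌋ − ⌊nα+ρ⌋)
the sum telescopes: every ⌊nα+ρ⌋ with 0 < n < 208 appears once with + and once with −, leaving ⌊208α+ρ⌋ − ⌊0·α+ρ⌋
208α + ρ = (208·153 + 179) / 209 = 32003/209
ρ = 179/209
⌊32003/209⌋ = 153,  ⌊179/209⌋ = 0
#1s = 153 − 0 = 153


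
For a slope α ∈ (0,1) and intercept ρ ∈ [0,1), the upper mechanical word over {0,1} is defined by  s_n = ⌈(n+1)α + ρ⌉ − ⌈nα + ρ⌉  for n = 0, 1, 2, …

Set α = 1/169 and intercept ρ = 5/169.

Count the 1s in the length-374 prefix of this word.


#1s = Σ_{n=0}^{373} s_n = Σ_{n=0}^{373} (⌈(n+1)α+ρ⌉ − ⌈nα+ρ⌉)
the sum telescopes: every ⌈nα+ρ⌉ with 0 < n < 374 appears once with + and once with −, leaving ⌈374α+ρ⌉ − ⌈0·α+ρ⌉
374α + ρ = (374·1 + 5) / 169 = 379/169
ρ = 5/169
⌈379/169⌉ = 3,  ⌈5/169⌉ = 1
#1s = 3 − 1 = 2

2


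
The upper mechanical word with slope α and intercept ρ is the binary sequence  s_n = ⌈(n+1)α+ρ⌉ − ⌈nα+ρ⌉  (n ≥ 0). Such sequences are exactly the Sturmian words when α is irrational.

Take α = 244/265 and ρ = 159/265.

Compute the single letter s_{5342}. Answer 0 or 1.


1

(n+1)α + ρ = (5343·244 + 159) / 265 = 1303851/265
nα + ρ     = (5342·244 + 159) / 265 = 1303607/265
⌈1303851/265⌉ = 4921,  ⌈1303607/265⌉ = 4920
s_{5342} = 4921 − 4920 = 1


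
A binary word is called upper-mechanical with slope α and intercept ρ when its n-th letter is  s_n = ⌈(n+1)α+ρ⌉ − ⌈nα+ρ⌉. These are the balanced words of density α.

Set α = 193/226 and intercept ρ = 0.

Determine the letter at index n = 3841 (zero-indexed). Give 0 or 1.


(n+1)α + ρ = (3842·193) / 226 = 741506/226
nα + ρ     = (3841·193) / 226 = 741313/226
⌈741506/226⌉ = 3281,  ⌈741313/226⌉ = 3281
s_{3841} = 3281 − 3281 = 0

0


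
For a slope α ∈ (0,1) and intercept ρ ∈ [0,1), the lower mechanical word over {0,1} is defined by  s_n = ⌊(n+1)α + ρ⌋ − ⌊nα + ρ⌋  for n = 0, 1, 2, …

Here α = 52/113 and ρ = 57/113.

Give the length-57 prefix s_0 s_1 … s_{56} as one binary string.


010101010101001010101010100101010101001010101010100101010

n=0: ⌊(1·52+57)/113⌋ − ⌊(0·52+57)/113⌋ = ⌊109/113⌋ − ⌊57/113⌋ = 0 − 0 = 0
n=1: ⌊(2·52+57)/113⌋ − ⌊(1·52+57)/113⌋ = ⌊161/113⌋ − ⌊109/113⌋ = 1 − 0 = 1
n=2: ⌊(3·52+57)/113⌋ − ⌊(2·52+57)/113⌋ = ⌊213/113⌋ − ⌊161/113⌋ = 1 − 1 = 0
n=3: ⌊(4·52+57)/113⌋ − ⌊(3·52+57)/113⌋ = ⌊265/113⌋ − ⌊213/113⌋ = 2 − 1 = 1
n=4: ⌊(5·52+57)/113⌋ − ⌊(4·52+57)/113⌋ = ⌊317/113⌋ − ⌊265/113⌋ = 2 − 2 = 0
n=5: ⌊(6·52+57)/113⌋ − ⌊(5·52+57)/113⌋ = ⌊369/113⌋ − ⌊317/113⌋ = 3 − 2 = 1
n=6: ⌊(7·52+57)/113⌋ − ⌊(6·52+57)/113⌋ = ⌊421/113⌋ − ⌊369/113⌋ = 3 − 3 = 0
n=7: ⌊(8·52+57)/113⌋ − ⌊(7·52+57)/113⌋ = ⌊473/113⌋ − ⌊421/113⌋ = 4 − 3 = 1
n=8: ⌊(9·52+57)/113⌋ − ⌊(8·52+57)/113⌋ = ⌊525/113⌋ − ⌊473/113⌋ = 4 − 4 = 0
n=9: ⌊(10·52+57)/113⌋ − ⌊(9·52+57)/113⌋ = ⌊577/113⌋ − ⌊525/113⌋ = 5 − 4 = 1
n=10: ⌊(11·52+57)/113⌋ − ⌊(10·52+57)/113⌋ = ⌊629/113⌋ − ⌊577/113⌋ = 5 − 5 = 0
n=11: ⌊(12·52+57)/113⌋ − ⌊(11·52+57)/113⌋ = ⌊681/113⌋ − ⌊629/113⌋ = 6 − 5 = 1
n=12: ⌊(13·52+57)/113⌋ − ⌊(12·52+57)/113⌋ = ⌊733/113⌋ − ⌊681/113⌋ = 6 − 6 = 0
n=13: ⌊(14·52+57)/113⌋ − ⌊(13·52+57)/113⌋ = ⌊785/113⌋ − ⌊733/113⌋ = 6 − 6 = 0
n=14: ⌊(15·52+57)/113⌋ − ⌊(14·52+57)/113⌋ = ⌊837/113⌋ − ⌊785/113⌋ = 7 − 6 = 1
n=15: ⌊(16·52+57)/113⌋ − ⌊(15·52+57)/113⌋ = ⌊889/113⌋ − ⌊837/113⌋ = 7 − 7 = 0
n=16: ⌊(17·52+57)/113⌋ − ⌊(16·52+57)/113⌋ = ⌊941/113⌋ − ⌊889/113⌋ = 8 − 7 = 1
n=17: ⌊(18·52+57)/113⌋ − ⌊(17·52+57)/113⌋ = ⌊993/113⌋ − ⌊941/113⌋ = 8 − 8 = 0
n=18: ⌊(19·52+57)/113⌋ − ⌊(18·52+57)/113⌋ = ⌊1045/113⌋ − ⌊993/113⌋ = 9 − 8 = 1
n=19: ⌊(20·52+57)/113⌋ − ⌊(19·52+57)/113⌋ = ⌊1097/113⌋ − ⌊1045/113⌋ = 9 − 9 = 0
n=20: ⌊(21·52+57)/113⌋ − ⌊(20·52+57)/113⌋ = ⌊1149/113⌋ − ⌊1097/113⌋ = 10 − 9 = 1
n=21: ⌊(22·52+57)/113⌋ − ⌊(21·52+57)/113⌋ = ⌊1201/113⌋ − ⌊1149/113⌋ = 10 − 10 = 0
n=22: ⌊(23·52+57)/113⌋ − ⌊(22·52+57)/113⌋ = ⌊1253/113⌋ − ⌊1201/113⌋ = 11 − 10 = 1
n=23: ⌊(24·52+57)/113⌋ − ⌊(23·52+57)/113⌋ = ⌊1305/113⌋ − ⌊1253/113⌋ = 11 − 11 = 0
n=24: ⌊(25·52+57)/113⌋ − ⌊(24·52+57)/113⌋ = ⌊1357/113⌋ − ⌊1305/113⌋ = 12 − 11 = 1
n=25: ⌊(26·52+57)/113⌋ − ⌊(25·52+57)/113⌋ = ⌊1409/113⌋ − ⌊1357/113⌋ = 12 − 12 = 0
n=26: ⌊(27·52+57)/113⌋ − ⌊(26·52+57)/113⌋ = ⌊1461/113⌋ − ⌊1409/113⌋ = 12 − 12 = 0
n=27: ⌊(28·52+57)/113⌋ − ⌊(27·52+57)/113⌋ = ⌊1513/113⌋ − ⌊1461/113⌋ = 13 − 12 = 1
n=28: ⌊(29·52+57)/113⌋ − ⌊(28·52+57)/113⌋ = ⌊1565/113⌋ − ⌊1513/113⌋ = 13 − 13 = 0
n=29: ⌊(30·52+57)/113⌋ − ⌊(29·52+57)/113⌋ = ⌊1617/113⌋ − ⌊1565/113⌋ = 14 − 13 = 1
n=30: ⌊(31·52+57)/113⌋ − ⌊(30·52+57)/113⌋ = ⌊1669/113⌋ − ⌊1617/113⌋ = 14 − 14 = 0
n=31: ⌊(32·52+57)/113⌋ − ⌊(31·52+57)/113⌋ = ⌊1721/113⌋ − ⌊1669/113⌋ = 15 − 14 = 1
n=32: ⌊(33·52+57)/113⌋ − ⌊(32·52+57)/113⌋ = ⌊1773/113⌋ − ⌊1721/113⌋ = 15 − 15 = 0
n=33: ⌊(34·52+57)/113⌋ − ⌊(33·52+57)/113⌋ = ⌊1825/113⌋ − ⌊1773/113⌋ = 16 − 15 = 1
n=34: ⌊(35·52+57)/113⌋ − ⌊(34·52+57)/113⌋ = ⌊1877/113⌋ − ⌊1825/113⌋ = 16 − 16 = 0
n=35: ⌊(36·52+57)/113⌋ − ⌊(35·52+57)/113⌋ = ⌊1929/113⌋ − ⌊1877/113⌋ = 17 − 16 = 1
n=36: ⌊(37·52+57)/113⌋ − ⌊(36·52+57)/113⌋ = ⌊1981/113⌋ − ⌊1929/113⌋ = 17 − 17 = 0
n=37: ⌊(38·52+57)/113⌋ − ⌊(37·52+57)/113⌋ = ⌊2033/113⌋ − ⌊1981/113⌋ = 17 − 17 = 0
n=38: ⌊(39·52+57)/113⌋ − ⌊(38·52+57)/113⌋ = ⌊2085/113⌋ − ⌊2033/113⌋ = 18 − 17 = 1
n=39: ⌊(40·52+57)/113⌋ − ⌊(39·52+57)/113⌋ = ⌊2137/113⌋ − ⌊2085/113⌋ = 18 − 18 = 0
n=40: ⌊(41·52+57)/113⌋ − ⌊(40·52+57)/113⌋ = ⌊2189/113⌋ − ⌊2137/113⌋ = 19 − 18 = 1
n=41: ⌊(42·52+57)/113⌋ − ⌊(41·52+57)/113⌋ = ⌊2241/113⌋ − ⌊2189/113⌋ = 19 − 19 = 0
n=42: ⌊(43·52+57)/113⌋ − ⌊(42·52+57)/113⌋ = ⌊2293/113⌋ − ⌊2241/113⌋ = 20 − 19 = 1
n=43: ⌊(44·52+57)/113⌋ − ⌊(43·52+57)/113⌋ = ⌊2345/113⌋ − ⌊2293/113⌋ = 20 − 20 = 0
n=44: ⌊(45·52+57)/113⌋ − ⌊(44·52+57)/113⌋ = ⌊2397/113⌋ − ⌊2345/113⌋ = 21 − 20 = 1
n=45: ⌊(46·52+57)/113⌋ − ⌊(45·52+57)/113⌋ = ⌊2449/113⌋ − ⌊2397/113⌋ = 21 − 21 = 0
n=46: ⌊(47·52+57)/113⌋ − ⌊(46·52+57)/113⌋ = ⌊2501/113⌋ − ⌊2449/113⌋ = 22 − 21 = 1
n=47: ⌊(48·52+57)/113⌋ − ⌊(47·52+57)/113⌋ = ⌊2553/113⌋ − ⌊2501/113⌋ = 22 − 22 = 0
n=48: ⌊(49·52+57)/113⌋ − ⌊(48·52+57)/113⌋ = ⌊2605/113⌋ − ⌊2553/113⌋ = 23 − 22 = 1
n=49: ⌊(50·52+57)/113⌋ − ⌊(49·52+57)/113⌋ = ⌊2657/113⌋ − ⌊2605/113⌋ = 23 − 23 = 0
n=50: ⌊(51·52+57)/113⌋ − ⌊(50·52+57)/113⌋ = ⌊2709/113⌋ − ⌊2657/113⌋ = 23 − 23 = 0
n=51: ⌊(52·52+57)/113⌋ − ⌊(51·52+57)/113⌋ = ⌊2761/113⌋ − ⌊2709/113⌋ = 24 − 23 = 1
n=52: ⌊(53·52+57)/113⌋ − ⌊(52·52+57)/113⌋ = ⌊2813/113⌋ − ⌊2761/113⌋ = 24 − 24 = 0
n=53: ⌊(54·52+57)/113⌋ − ⌊(53·52+57)/113⌋ = ⌊2865/113⌋ − ⌊2813/113⌋ = 25 − 24 = 1
n=54: ⌊(55·52+57)/113⌋ − ⌊(54·52+57)/113⌋ = ⌊2917/113⌋ − ⌊2865/113⌋ = 25 − 25 = 0
n=55: ⌊(56·52+57)/113⌋ − ⌊(55·52+57)/113⌋ = ⌊2969/113⌋ − ⌊2917/113⌋ = 26 − 25 = 1
n=56: ⌊(57·52+57)/113⌋ − ⌊(56·52+57)/113⌋ = ⌊3021/113⌋ − ⌊2969/113⌋ = 26 − 26 = 0


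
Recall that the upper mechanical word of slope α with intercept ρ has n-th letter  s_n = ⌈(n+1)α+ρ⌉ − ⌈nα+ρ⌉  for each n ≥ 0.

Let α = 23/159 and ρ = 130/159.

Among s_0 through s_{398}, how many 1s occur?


#1s = Σ_{n=0}^{398} s_n = Σ_{n=0}^{398} (⌈(n+1)α+ρ⌉ − ⌈nα+ρ⌉)
the sum telescopes: every ⌈nα+ρ⌉ with 0 < n < 399 appears once with + and once with −, leaving ⌈399α+ρ⌉ − ⌈0·α+ρ⌉
399α + ρ = (399·23 + 130) / 159 = 9307/159
ρ = 130/159
⌈9307/159⌉ = 59,  ⌈130/159⌉ = 1
#1s = 59 − 1 = 58

58


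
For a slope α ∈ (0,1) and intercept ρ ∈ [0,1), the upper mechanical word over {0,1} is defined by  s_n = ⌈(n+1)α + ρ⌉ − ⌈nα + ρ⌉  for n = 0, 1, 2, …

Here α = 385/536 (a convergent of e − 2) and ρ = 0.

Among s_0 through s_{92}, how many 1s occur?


67

#1s = Σ_{n=0}^{92} s_n = Σ_{n=0}^{92} (⌈(n+1)α+ρ⌉ − ⌈nα+ρ⌉)
the sum telescopes: every ⌈nα+ρ⌉ with 0 < n < 93 appears once with + and once with −, leaving ⌈93α+ρ⌉ − ⌈0·α+ρ⌉
93α + ρ = (93·385) / 536 = 35805/536
ρ = 0/536
⌈35805/536⌉ = 67,  ⌈0/536⌉ = 0
#1s = 67 − 0 = 67


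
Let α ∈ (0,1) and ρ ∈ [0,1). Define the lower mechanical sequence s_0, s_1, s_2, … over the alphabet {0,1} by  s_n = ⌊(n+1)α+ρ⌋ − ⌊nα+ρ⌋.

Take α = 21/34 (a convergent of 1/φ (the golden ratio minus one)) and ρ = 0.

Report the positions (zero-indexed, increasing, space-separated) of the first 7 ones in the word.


n=0: ⌊21/34⌋−⌊0/34⌋ = 0−0 = 0
n=1: ⌊42/34⌋−⌊21/34⌋ = 1−0 = 1  ← one
n=2: ⌊63/34⌋−⌊42/34⌋ = 1−1 = 0
n=3: ⌊84/34⌋−⌊63/34⌋ = 2−1 = 1  ← one
n=4: ⌊105/34⌋−⌊84/34⌋ = 3−2 = 1  ← one
n=5: ⌊126/34⌋−⌊105/34⌋ = 3−3 = 0
n=6: ⌊147/34⌋−⌊126/34⌋ = 4−3 = 1  ← one
n=7: ⌊168/34⌋−⌊147/34⌋ = 4−4 = 0
n=8: ⌊189/34⌋−⌊168/34⌋ = 5−4 = 1  ← one
n=9: ⌊210/34⌋−⌊189/34⌋ = 6−5 = 1  ← one
n=10: ⌊231/34⌋−⌊210/34⌋ = 6−6 = 0
n=11: ⌊252/34⌋−⌊231/34⌋ = 7−6 = 1  ← one
positions of the first 7 ones: 1 3 4 6 8 9 11

1 3 4 6 8 9 11


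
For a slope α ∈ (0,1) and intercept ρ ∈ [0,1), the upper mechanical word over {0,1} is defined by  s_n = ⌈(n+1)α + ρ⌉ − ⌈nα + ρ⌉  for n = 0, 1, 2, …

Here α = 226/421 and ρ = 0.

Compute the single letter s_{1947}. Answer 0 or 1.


0

(n+1)α + ρ = (1948·226) / 421 = 440248/421
nα + ρ     = (1947·226) / 421 = 440022/421
⌈440248/421⌉ = 1046,  ⌈440022/421⌉ = 1046
s_{1947} = 1046 − 1046 = 0


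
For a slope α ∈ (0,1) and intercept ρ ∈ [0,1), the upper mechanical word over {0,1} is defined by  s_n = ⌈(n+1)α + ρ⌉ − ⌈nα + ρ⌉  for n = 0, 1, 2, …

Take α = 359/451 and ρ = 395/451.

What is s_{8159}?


1

(n+1)α + ρ = (8160·359 + 395) / 451 = 2929835/451
nα + ρ     = (8159·359 + 395) / 451 = 2929476/451
⌈2929835/451⌉ = 6497,  ⌈2929476/451⌉ = 6496
s_{8159} = 6497 − 6496 = 1
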